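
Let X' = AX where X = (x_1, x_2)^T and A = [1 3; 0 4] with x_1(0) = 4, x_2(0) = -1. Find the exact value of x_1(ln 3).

-66

A = [[1,3],[0,4]]; eigenvalues λ = 1, 4.
Eigenvectors: (-1,0) for λ=1, (1,1) for λ=4.
From the initial condition, c_1 = -5, c_2 = -1.
x_1(ln 3) = (-5)(3^1)(-1) + (-1)(3^4)(1) = -66.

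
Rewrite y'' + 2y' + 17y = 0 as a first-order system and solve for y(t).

y(t) = C_1e^(-t)cos(4t) + C_2e^(-t)sin(4t)

Let x_1 = y, x_2 = y'. Then x_1' = x_2 and x_2' = -17x_1 - 2x_2.
A = [[0,1],[-17,-2]]; det(A-λI) = λ^2 + 2λ + 17.
Eigenvalues λ = -1 ± 4i.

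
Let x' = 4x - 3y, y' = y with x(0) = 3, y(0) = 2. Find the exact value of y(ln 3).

A = [[4,-3],[0,1]]; eigenvalues λ = 1, 4.
Eigenvectors: (1,1) for λ=1, (-1,0) for λ=4.
From the initial condition, c_1 = 2, c_2 = -1.
y(ln 3) = (2)(3^1)(1) + (-1)(3^4)(0) = 6.

6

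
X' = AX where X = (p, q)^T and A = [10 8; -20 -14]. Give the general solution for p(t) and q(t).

p(t) = -c_1e^(-2t)sin(4t) + c_1e^(-2t)cos(4t) + c_2e^(-2t)sin(4t) + c_2e^(-2t)cos(4t), q(t) = c_1e^(-2t)sin(4t) - 2c_1e^(-2t)cos(4t) - 2c_2e^(-2t)sin(4t) - c_2e^(-2t)cos(4t)

Coefficient matrix A = [[10, 8], [-20, -14]].
Characteristic polynomial det(A - λI) = λ^2 + 4λ + 20 = 0.
Eigenvalues λ = -2 ± 4i (complex conjugate pair).
For λ=-2+4i: an eigenvector is (1,-2) - i(-1,1) = (1 + i, -2 - i).
A real fundamental pair from Re and Im of e^((-2+4i)t)v: X_1 = e^(-2t)(cos(4t)·(1,-2) + sin(4t)·(-1,1)), X_2 = e^(-2t)(sin(4t)·(1,-2) - cos(4t)·(-1,1)).
General solution: c_1X_1 + c_2X_2.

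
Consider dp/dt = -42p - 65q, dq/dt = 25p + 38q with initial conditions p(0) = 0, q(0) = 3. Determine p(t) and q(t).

Coefficient matrix A = [[-42, -65], [25, 38]].
Characteristic polynomial det(A - λI) = λ^2 + 4λ + 29 = 0.
Eigenvalues λ = -2 ± 5i (complex conjugate pair).
For λ=-2+5i: an eigenvector is (3,-2) - i(2,-1) = (3 - 2i, -2 + i).
A real fundamental pair from Re and Im of e^((-2+5i)t)v: X_1 = e^(-2t)(cos(5t)·(3,-2) + sin(5t)·(2,-1)), X_2 = e^(-2t)(sin(5t)·(3,-2) - cos(5t)·(2,-1)).
General solution: c_1X_1 + c_2X_2.
Applying p(0)=0, q(0)=3 gives c_1=-6, c_2=-9.

p(t) = -39e^(-2t)sin(5t), q(t) = 24e^(-2t)sin(5t) + 3e^(-2t)cos(5t)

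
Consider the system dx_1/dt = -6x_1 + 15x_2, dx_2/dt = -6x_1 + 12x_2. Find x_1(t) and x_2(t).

Coefficient matrix A = [[-6, 15], [-6, 12]].
Characteristic polynomial det(A - λI) = λ^2 - 6λ + 18 = 0.
Eigenvalues λ = 3 ± 3i (complex conjugate pair).
For λ=3+3i: an eigenvector is (-2,-1) - i(1,1) = (-2 - i, -1 - i).
A real fundamental pair from Re and Im of e^((3+3i)t)v: X_1 = e^(3t)(cos(3t)·(-2,-1) + sin(3t)·(1,1)), X_2 = e^(3t)(sin(3t)·(-2,-1) - cos(3t)·(1,1)).
General solution: K_1X_1 + K_2X_2.

x_1(t) = K_1e^(3t)sin(3t) - 2K_1e^(3t)cos(3t) - 2K_2e^(3t)sin(3t) - K_2e^(3t)cos(3t), x_2(t) = K_1e^(3t)sin(3t) - K_1e^(3t)cos(3t) - K_2e^(3t)sin(3t) - K_2e^(3t)cos(3t)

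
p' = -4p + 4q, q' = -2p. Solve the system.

Coefficient matrix A = [[-4, 4], [-2, 0]].
Characteristic polynomial det(A - λI) = λ^2 + 4λ + 8 = 0.
Eigenvalues λ = -2 ± 2i (complex conjugate pair).
For λ=-2+2i: an eigenvector is (-1,0) - i(1,1) = (-1 - i, 0 - i).
A real fundamental pair from Re and Im of e^((-2+2i)t)v: X_1 = e^(-2t)(cos(2t)·(-1,0) + sin(2t)·(1,1)), X_2 = e^(-2t)(sin(2t)·(-1,0) - cos(2t)·(1,1)).
General solution: C_1X_1 + C_2X_2.

p(t) = C_1e^(-2t)sin(2t) - C_1e^(-2t)cos(2t) - C_2e^(-2t)sin(2t) - C_2e^(-2t)cos(2t), q(t) = C_1e^(-2t)sin(2t) - C_2e^(-2t)cos(2t)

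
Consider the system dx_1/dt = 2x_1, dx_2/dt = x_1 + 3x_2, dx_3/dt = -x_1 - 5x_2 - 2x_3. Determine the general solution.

x_1(t) = K_3e^(2t), x_2(t) = -K_1e^(3t) - K_3e^(2t), x_3(t) = K_1e^(3t) + K_2e^(-2t) + K_3e^(2t)

Coefficient matrix A = [[2, 0, 0], [1, 3, 0], [-1, -5, -2]].
det(A - λI) = 0 gives eigenvalues λ = 3, -2, 2.
For λ=3: eigenvector (0,-1,1).
For λ=-2: eigenvector (0,0,1).
For λ=2: eigenvector (1,-1,1).
General solution: K_1e^(3t)(0,-1,1) + K_2e^(-2t)(0,0,1) + K_3e^(2t)(1,-1,1).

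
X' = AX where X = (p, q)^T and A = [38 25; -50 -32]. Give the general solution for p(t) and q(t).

Coefficient matrix A = [[38, 25], [-50, -32]].
Characteristic polynomial det(A - λI) = λ^2 - 6λ + 34 = 0.
Eigenvalues λ = 3 ± 5i (complex conjugate pair).
For λ=3+5i: an eigenvector is (-2,3) - i(1,-1) = (-2 - i, 3 + i).
A real fundamental pair from Re and Im of e^((3+5i)t)v: X_1 = e^(3t)(cos(5t)·(-2,3) + sin(5t)·(1,-1)), X_2 = e^(3t)(sin(5t)·(-2,3) - cos(5t)·(1,-1)).
General solution: c_1X_1 + c_2X_2.

p(t) = c_1e^(3t)sin(5t) - 2c_1e^(3t)cos(5t) - 2c_2e^(3t)sin(5t) - c_2e^(3t)cos(5t), q(t) = -c_1e^(3t)sin(5t) + 3c_1e^(3t)cos(5t) + 3c_2e^(3t)sin(5t) + c_2e^(3t)cos(5t)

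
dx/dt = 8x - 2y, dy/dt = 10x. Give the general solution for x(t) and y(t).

x(t) = -C_1e^(4t)cos(2t) - C_2e^(4t)sin(2t), y(t) = -C_1e^(4t)sin(2t) - 2C_1e^(4t)cos(2t) - 2C_2e^(4t)sin(2t) + C_2e^(4t)cos(2t)

Coefficient matrix A = [[8, -2], [10, 0]].
Characteristic polynomial det(A - λI) = λ^2 - 8λ + 20 = 0.
Eigenvalues λ = 4 ± 2i (complex conjugate pair).
For λ=4+2i: an eigenvector is (-1,-2) - i(0,-1) = (-1, -2 + i).
A real fundamental pair from Re and Im of e^((4+2i)t)v: X_1 = e^(4t)(cos(2t)·(-1,-2) + sin(2t)·(0,-1)), X_2 = e^(4t)(sin(2t)·(-1,-2) - cos(2t)·(0,-1)).
General solution: C_1X_1 + C_2X_2.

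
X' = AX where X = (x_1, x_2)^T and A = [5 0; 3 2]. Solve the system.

x_1(t) = c_2e^(5t), x_2(t) = -c_1e^(2t) + c_2e^(5t)

Coefficient matrix A = [[5, 0], [3, 2]].
Characteristic polynomial det(A - λI) = λ^2 - 7λ + 10 = 0.
Eigenvalues λ = 2, 5.
For λ=2: (A-λI) row 1 is [3, 0], so an eigenvector is (0, -1).
For λ=5: (A-λI) row 2 is [3, -3], so an eigenvector is (1, 1).
General solution: c_1e^(2t)(0,-1) + c_2e^(5t)(1,1).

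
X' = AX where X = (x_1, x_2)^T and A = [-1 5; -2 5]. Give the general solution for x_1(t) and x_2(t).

x_1(t) = K_1e^(2t)sin(t) - 2K_1e^(2t)cos(t) - 2K_2e^(2t)sin(t) - K_2e^(2t)cos(t), x_2(t) = K_1e^(2t)sin(t) - K_1e^(2t)cos(t) - K_2e^(2t)sin(t) - K_2e^(2t)cos(t)

Coefficient matrix A = [[-1, 5], [-2, 5]].
Characteristic polynomial det(A - λI) = λ^2 - 4λ + 5 = 0.
Eigenvalues λ = 2 ± i (complex conjugate pair).
For λ=2+i: an eigenvector is (-2,-1) - i(1,1) = (-2 - i, -1 - i).
A real fundamental pair from Re and Im of e^((2+i)t)v: X_1 = e^(2t)(cos(t)·(-2,-1) + sin(t)·(1,1)), X_2 = e^(2t)(sin(t)·(-2,-1) - cos(t)·(1,1)).
General solution: K_1X_1 + K_2X_2.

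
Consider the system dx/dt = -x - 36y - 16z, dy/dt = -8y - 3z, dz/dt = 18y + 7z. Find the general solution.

x(t) = c_1e^(-t) + 4c_2e^(-2t) - 6c_3e^(t), y(t) = c_2e^(-2t) - c_3e^(t), z(t) = -2c_2e^(-2t) + 3c_3e^(t)

Coefficient matrix A = [[-1, -36, -16], [0, -8, -3], [0, 18, 7]].
det(A - λI) = 0 gives eigenvalues λ = -1, -2, 1.
For λ=-1: eigenvector (1,0,0).
For λ=-2: eigenvector (4,1,-2).
For λ=1: eigenvector (-6,-1,3).
General solution: c_1e^(-t)(1,0,0) + c_2e^(-2t)(4,1,-2) + c_3e^(t)(-6,-1,3).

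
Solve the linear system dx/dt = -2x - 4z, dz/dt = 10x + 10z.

Coefficient matrix A = [[-2, -4], [10, 10]].
Characteristic polynomial det(A - λI) = λ^2 - 8λ + 20 = 0.
Eigenvalues λ = 4 ± 2i (complex conjugate pair).
For λ=4+2i: an eigenvector is (-1,2) - i(-1,1) = (-1 + i, 2 - i).
A real fundamental pair from Re and Im of e^((4+2i)t)v: X_1 = e^(4t)(cos(2t)·(-1,2) + sin(2t)·(-1,1)), X_2 = e^(4t)(sin(2t)·(-1,2) - cos(2t)·(-1,1)).
General solution: C_1X_1 + C_2X_2.

x(t) = -C_1e^(4t)sin(2t) - C_1e^(4t)cos(2t) - C_2e^(4t)sin(2t) + C_2e^(4t)cos(2t), z(t) = C_1e^(4t)sin(2t) + 2C_1e^(4t)cos(2t) + 2C_2e^(4t)sin(2t) - C_2e^(4t)cos(2t)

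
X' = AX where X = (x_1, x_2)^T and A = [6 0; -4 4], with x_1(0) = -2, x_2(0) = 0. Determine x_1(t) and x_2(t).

x_1(t) = -2e^(6t), x_2(t) = 4e^(6t) - 4e^(4t)

Coefficient matrix A = [[6, 0], [-4, 4]].
Characteristic polynomial det(A - λI) = λ^2 - 10λ + 24 = 0.
Eigenvalues λ = 4, 6.
For λ=4: (A-λI) row 1 is [2, 0], so an eigenvector is (0, 1).
For λ=6: (A-λI) row 2 is [-4, -2], so an eigenvector is (1, -2).
General solution: c_1e^(4t)(0,1) + c_2e^(6t)(1,-2).
Applying x_1(0)=-2, x_2(0)=0 gives c_1=-4, c_2=-2.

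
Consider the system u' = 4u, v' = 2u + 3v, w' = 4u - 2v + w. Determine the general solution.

Coefficient matrix A = [[4, 0, 0], [2, 3, 0], [4, -2, 1]].
det(A - λI) = 0 gives eigenvalues λ = 4, 3, 1.
For λ=4: eigenvector (1,2,0).
For λ=3: eigenvector (0,1,-1).
For λ=1: eigenvector (0,0,1).
General solution: c_1e^(4t)(1,2,0) + c_2e^(3t)(0,1,-1) + c_3e^(t)(0,0,1).

u(t) = c_1e^(4t), v(t) = 2c_1e^(4t) + c_2e^(3t), w(t) = -c_2e^(3t) + c_3e^(t)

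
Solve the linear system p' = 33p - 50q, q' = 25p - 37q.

Coefficient matrix A = [[33, -50], [25, -37]].
Characteristic polynomial det(A - λI) = λ^2 + 4λ + 29 = 0.
Eigenvalues λ = -2 ± 5i (complex conjugate pair).
For λ=-2+5i: an eigenvector is (1,1) - i(-3,-2) = (1 + 3i, 1 + 2i).
A real fundamental pair from Re and Im of e^((-2+5i)t)v: X_1 = e^(-2t)(cos(5t)·(1,1) + sin(5t)·(-3,-2)), X_2 = e^(-2t)(sin(5t)·(1,1) - cos(5t)·(-3,-2)).
General solution: C_1X_1 + C_2X_2.

p(t) = -3C_1e^(-2t)sin(5t) + C_1e^(-2t)cos(5t) + C_2e^(-2t)sin(5t) + 3C_2e^(-2t)cos(5t), q(t) = -2C_1e^(-2t)sin(5t) + C_1e^(-2t)cos(5t) + C_2e^(-2t)sin(5t) + 2C_2e^(-2t)cos(5t)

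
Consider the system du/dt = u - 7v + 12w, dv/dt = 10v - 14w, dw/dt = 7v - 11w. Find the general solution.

u(t) = K_1e^(t) + K_2e^(-4t) - K_3e^(3t), v(t) = -K_2e^(-4t) + 2K_3e^(3t), w(t) = -K_2e^(-4t) + K_3e^(3t)

Coefficient matrix A = [[1, -7, 12], [0, 10, -14], [0, 7, -11]].
det(A - λI) = 0 gives eigenvalues λ = 1, -4, 3.
For λ=1: eigenvector (1,0,0).
For λ=-4: eigenvector (1,-1,-1).
For λ=3: eigenvector (-1,2,1).
General solution: K_1e^(t)(1,0,0) + K_2e^(-4t)(1,-1,-1) + K_3e^(3t)(-1,2,1).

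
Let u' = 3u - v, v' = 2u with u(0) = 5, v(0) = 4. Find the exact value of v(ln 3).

A = [[3,-1],[2,0]]; eigenvalues λ = 1, 2.
Eigenvectors: (-1,-2) for λ=1, (-1,-1) for λ=2.
From the initial condition, c_1 = 1, c_2 = -6.
v(ln 3) = (1)(3^1)(-2) + (-6)(3^2)(-1) = 48.

48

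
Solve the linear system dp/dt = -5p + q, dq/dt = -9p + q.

p(t) = K_1e^(-2t) + K_2te^(-2t), q(t) = 3K_1e^(-2t) + 3K_2te^(-2t) + K_2e^(-2t)

Coefficient matrix A = [[-5, 1], [-9, 1]].
Characteristic polynomial det(A - λI) = λ^2 + 4λ + 4 = 0.
Single eigenvalue λ = -2 with algebraic multiplicity 2.
Eigenvector v = (1,3); generalized eigenvector w with (A-λI)w=v is (0,1).
General solution: e^(-2t)[K_1·v + K_2·(t·v + w)].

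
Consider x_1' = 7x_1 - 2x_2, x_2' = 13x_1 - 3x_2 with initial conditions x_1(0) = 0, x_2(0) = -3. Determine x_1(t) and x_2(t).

x_1(t) = 6e^(2t)sin(t), x_2(t) = 15e^(2t)sin(t) - 3e^(2t)cos(t)

Coefficient matrix A = [[7, -2], [13, -3]].
Characteristic polynomial det(A - λI) = λ^2 - 4λ + 5 = 0.
Eigenvalues λ = 2 ± i (complex conjugate pair).
For λ=2+i: an eigenvector is (-1,-2) - i(-1,-3) = (-1 + i, -2 + 3i).
A real fundamental pair from Re and Im of e^((2+i)t)v: X_1 = e^(2t)(cos(t)·(-1,-2) + sin(t)·(-1,-3)), X_2 = e^(2t)(sin(t)·(-1,-2) - cos(t)·(-1,-3)).
General solution: K_1X_1 + K_2X_2.
Applying x_1(0)=0, x_2(0)=-3 gives K_1=-3, K_2=-3.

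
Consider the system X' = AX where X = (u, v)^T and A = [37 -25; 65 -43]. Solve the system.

u(t) = c_1e^(-3t)sin(5t) + 2c_1e^(-3t)cos(5t) + 2c_2e^(-3t)sin(5t) - c_2e^(-3t)cos(5t), v(t) = 2c_1e^(-3t)sin(5t) + 3c_1e^(-3t)cos(5t) + 3c_2e^(-3t)sin(5t) - 2c_2e^(-3t)cos(5t)

Coefficient matrix A = [[37, -25], [65, -43]].
Characteristic polynomial det(A - λI) = λ^2 + 6λ + 34 = 0.
Eigenvalues λ = -3 ± 5i (complex conjugate pair).
For λ=-3+5i: an eigenvector is (2,3) - i(1,2) = (2 - i, 3 - 2i).
A real fundamental pair from Re and Im of e^((-3+5i)t)v: X_1 = e^(-3t)(cos(5t)·(2,3) + sin(5t)·(1,2)), X_2 = e^(-3t)(sin(5t)·(2,3) - cos(5t)·(1,2)).
General solution: c_1X_1 + c_2X_2.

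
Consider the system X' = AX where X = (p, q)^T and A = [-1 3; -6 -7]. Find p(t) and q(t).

Coefficient matrix A = [[-1, 3], [-6, -7]].
Characteristic polynomial det(A - λI) = λ^2 + 8λ + 25 = 0.
Eigenvalues λ = -4 ± 3i (complex conjugate pair).
For λ=-4+3i: an eigenvector is (0,-1) - i(-1,1) = (0 + i, -1 - i).
A real fundamental pair from Re and Im of e^((-4+3i)t)v: X_1 = e^(-4t)(cos(3t)·(0,-1) + sin(3t)·(-1,1)), X_2 = e^(-4t)(sin(3t)·(0,-1) - cos(3t)·(-1,1)).
General solution: K_1X_1 + K_2X_2.

p(t) = -K_1e^(-4t)sin(3t) + K_2e^(-4t)cos(3t), q(t) = K_1e^(-4t)sin(3t) - K_1e^(-4t)cos(3t) - K_2e^(-4t)sin(3t) - K_2e^(-4t)cos(3t)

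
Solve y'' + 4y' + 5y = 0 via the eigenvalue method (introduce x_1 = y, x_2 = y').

y(t) = K_1e^(-2t)cos(t) + K_2e^(-2t)sin(t)

Let x_1 = y, x_2 = y'. Then x_1' = x_2 and x_2' = -5x_1 - 4x_2.
A = [[0,1],[-5,-4]]; det(A-λI) = λ^2 + 4λ + 5.
Eigenvalues λ = -2 ± i.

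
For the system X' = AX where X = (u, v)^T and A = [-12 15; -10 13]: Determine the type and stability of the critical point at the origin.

A = [[-12,15],[-10,13]]; det(A-λI) = λ^2 - λ - 6.
λ = 3, -2: opposite signs.

saddle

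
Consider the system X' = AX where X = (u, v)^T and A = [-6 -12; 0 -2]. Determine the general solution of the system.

u(t) = -3K_1e^(-2t) + K_2e^(-6t), v(t) = K_1e^(-2t)

Coefficient matrix A = [[-6, -12], [0, -2]].
Characteristic polynomial det(A - λI) = λ^2 + 8λ + 12 = 0.
Eigenvalues λ = -2, -6.
For λ=-2: (A-λI) row 1 is [-4, -12], so an eigenvector is (-3, 1).
For λ=-6: (A-λI) row 1 is [0, -12], so an eigenvector is (1, 0).
General solution: K_1e^(-2t)(-3,1) + K_2e^(-6t)(1,0).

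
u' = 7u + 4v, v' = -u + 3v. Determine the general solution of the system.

u(t) = -2K_1e^(5t) - 2K_2te^(5t) - K_2e^(5t), v(t) = K_1e^(5t) + K_2te^(5t)

Coefficient matrix A = [[7, 4], [-1, 3]].
Characteristic polynomial det(A - λI) = λ^2 - 10λ + 25 = 0.
Single eigenvalue λ = 5 with algebraic multiplicity 2.
Eigenvector v = (-2,1); generalized eigenvector w with (A-λI)w=v is (-1,0).
General solution: e^(5t)[K_1·v + K_2·(t·v + w)].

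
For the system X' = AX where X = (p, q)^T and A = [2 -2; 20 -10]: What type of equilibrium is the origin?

stable spiral

A = [[2,-2],[20,-10]]; det(A-λI) = λ^2 + 8λ + 20.
λ = -4 ± 2i: negative real part.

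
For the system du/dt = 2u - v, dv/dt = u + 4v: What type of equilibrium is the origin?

unstable improper node

A = [[2,-1],[1,4]]; det(A-λI) = λ^2 - 6λ + 9.
repeated λ = 3 with a single eigenvector.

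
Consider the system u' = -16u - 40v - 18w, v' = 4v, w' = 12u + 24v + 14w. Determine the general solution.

Coefficient matrix A = [[-16, -40, -18], [0, 4, 0], [12, 24, 14]].
det(A - λI) = 0 gives eigenvalues λ = 2, 4, -4.
For λ=2: eigenvector (1,0,-1).
For λ=4: eigenvector (-2,1,0).
For λ=-4: eigenvector (3,0,-2).
General solution: c_1e^(2t)(1,0,-1) + c_2e^(4t)(-2,1,0) + c_3e^(-4t)(3,0,-2).

u(t) = c_1e^(2t) - 2c_2e^(4t) + 3c_3e^(-4t), v(t) = c_2e^(4t), w(t) = -c_1e^(2t) - 2c_3e^(-4t)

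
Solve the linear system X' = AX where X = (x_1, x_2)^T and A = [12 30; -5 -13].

x_1(t) = -3C_1e^(2t) - 2C_2e^(-3t), x_2(t) = C_1e^(2t) + C_2e^(-3t)

Coefficient matrix A = [[12, 30], [-5, -13]].
Characteristic polynomial det(A - λI) = λ^2 + λ - 6 = 0.
Eigenvalues λ = 2, -3.
For λ=2: (A-λI) row 1 is [10, 30], so an eigenvector is (-3, 1).
For λ=-3: (A-λI) row 1 is [15, 30], so an eigenvector is (-2, 1).
General solution: C_1e^(2t)(-3,1) + C_2e^(-3t)(-2,1).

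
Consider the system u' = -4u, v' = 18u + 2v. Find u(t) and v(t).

Coefficient matrix A = [[-4, 0], [18, 2]].
Characteristic polynomial det(A - λI) = λ^2 + 2λ - 8 = 0.
Eigenvalues λ = -4, 2.
For λ=-4: (A-λI) row 2 is [18, 6], so an eigenvector is (1, -3).
For λ=2: (A-λI) row 1 is [-6, 0], so an eigenvector is (0, 1).
General solution: C_1e^(-4t)(1,-3) + C_2e^(2t)(0,1).

u(t) = C_1e^(-4t), v(t) = -3C_1e^(-4t) + C_2e^(2t)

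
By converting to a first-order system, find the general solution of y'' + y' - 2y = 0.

y(t) = c_1e^(t) + c_2e^(-2t)

Let x_1 = y, x_2 = y'. Then x_1' = x_2 and x_2' = 2x_1 - x_2.
A = [[0,1],[2,-1]]; det(A-λI) = λ^2 + λ - 2.
Eigenvalues λ = 1, -2 with eigenvectors (1,1), (1,-2).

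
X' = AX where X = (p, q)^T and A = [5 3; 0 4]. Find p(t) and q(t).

p(t) = K_1e^(5t) + 3K_2e^(4t), q(t) = -K_2e^(4t)

Coefficient matrix A = [[5, 3], [0, 4]].
Characteristic polynomial det(A - λI) = λ^2 - 9λ + 20 = 0.
Eigenvalues λ = 5, 4.
For λ=5: (A-λI) row 1 is [0, 3], so an eigenvector is (1, 0).
For λ=4: (A-λI) row 1 is [1, 3], so an eigenvector is (3, -1).
General solution: K_1e^(5t)(1,0) + K_2e^(4t)(3,-1).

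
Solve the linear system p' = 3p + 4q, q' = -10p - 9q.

p(t) = c_1e^(-3t)sin(2t) + c_1e^(-3t)cos(2t) + c_2e^(-3t)sin(2t) - c_2e^(-3t)cos(2t), q(t) = -2c_1e^(-3t)sin(2t) - c_1e^(-3t)cos(2t) - c_2e^(-3t)sin(2t) + 2c_2e^(-3t)cos(2t)

Coefficient matrix A = [[3, 4], [-10, -9]].
Characteristic polynomial det(A - λI) = λ^2 + 6λ + 13 = 0.
Eigenvalues λ = -3 ± 2i (complex conjugate pair).
For λ=-3+2i: an eigenvector is (1,-1) - i(1,-2) = (1 - i, -1 + 2i).
A real fundamental pair from Re and Im of e^((-3+2i)t)v: X_1 = e^(-3t)(cos(2t)·(1,-1) + sin(2t)·(1,-2)), X_2 = e^(-3t)(sin(2t)·(1,-1) - cos(2t)·(1,-2)).
General solution: c_1X_1 + c_2X_2.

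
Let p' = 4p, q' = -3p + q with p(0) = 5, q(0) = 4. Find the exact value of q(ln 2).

A = [[4,0],[-3,1]]; eigenvalues λ = 1, 4.
Eigenvectors: (0,-1) for λ=1, (-1,1) for λ=4.
From the initial condition, c_1 = -9, c_2 = -5.
q(ln 2) = (-9)(2^1)(-1) + (-5)(2^4)(1) = -62.

-62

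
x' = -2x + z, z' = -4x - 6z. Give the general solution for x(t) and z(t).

Coefficient matrix A = [[-2, 1], [-4, -6]].
Characteristic polynomial det(A - λI) = λ^2 + 8λ + 16 = 0.
Single eigenvalue λ = -4 with algebraic multiplicity 2.
Eigenvector v = (-1,2); generalized eigenvector w with (A-λI)w=v is (0,-1).
General solution: e^(-4t)[c_1·v + c_2·(t·v + w)].

x(t) = -c_1e^(-4t) - c_2te^(-4t), z(t) = 2c_1e^(-4t) + 2c_2te^(-4t) - c_2e^(-4t)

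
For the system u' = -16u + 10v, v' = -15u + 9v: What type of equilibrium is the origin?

A = [[-16,10],[-15,9]]; det(A-λI) = λ^2 + 7λ + 6.
λ = -1, -6: both negative.

stable node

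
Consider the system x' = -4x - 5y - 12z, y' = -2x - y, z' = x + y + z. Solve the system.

Coefficient matrix A = [[-4, -5, -12], [-2, -1, 0], [1, 1, 1]].
det(A - λI) = 0 gives eigenvalues λ = -2, -3, 1.
For λ=-2: eigenvector (-1,-2,1).
For λ=-3: eigenvector (-2,-2,1).
For λ=1: eigenvector (-1,1,0).
General solution: c_1e^(-2t)(-1,-2,1) + c_2e^(-3t)(-2,-2,1) + c_3e^(t)(-1,1,0).

x(t) = -c_1e^(-2t) - 2c_2e^(-3t) - c_3e^(t), y(t) = -2c_1e^(-2t) - 2c_2e^(-3t) + c_3e^(t), z(t) = c_1e^(-2t) + c_2e^(-3t)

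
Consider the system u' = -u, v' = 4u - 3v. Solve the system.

u(t) = -C_2e^(-t), v(t) = -C_1e^(-3t) - 2C_2e^(-t)

Coefficient matrix A = [[-1, 0], [4, -3]].
Characteristic polynomial det(A - λI) = λ^2 + 4λ + 3 = 0.
Eigenvalues λ = -3, -1.
For λ=-3: (A-λI) row 1 is [2, 0], so an eigenvector is (0, -1).
For λ=-1: (A-λI) row 2 is [4, -2], so an eigenvector is (-1, -2).
General solution: C_1e^(-3t)(0,-1) + C_2e^(-t)(-1,-2).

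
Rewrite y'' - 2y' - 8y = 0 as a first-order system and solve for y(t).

y(t) = C_1e^(-2t) + C_2e^(4t)

Let x_1 = y, x_2 = y'. Then x_1' = x_2 and x_2' = 8x_1 + 2x_2.
A = [[0,1],[8,2]]; det(A-λI) = λ^2 - 2λ - 8.
Eigenvalues λ = -2, 4 with eigenvectors (1,-2), (1,4).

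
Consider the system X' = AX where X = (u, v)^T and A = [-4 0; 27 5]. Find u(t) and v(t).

Coefficient matrix A = [[-4, 0], [27, 5]].
Characteristic polynomial det(A - λI) = λ^2 - λ - 20 = 0.
Eigenvalues λ = -4, 5.
For λ=-4: (A-λI) row 2 is [27, 9], so an eigenvector is (-1, 3).
For λ=5: (A-λI) row 1 is [-9, 0], so an eigenvector is (0, 1).
General solution: c_1e^(-4t)(-1,3) + c_2e^(5t)(0,1).

u(t) = -c_1e^(-4t), v(t) = 3c_1e^(-4t) + c_2e^(5t)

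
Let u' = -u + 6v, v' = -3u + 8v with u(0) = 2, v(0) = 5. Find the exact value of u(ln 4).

8096

A = [[-1,6],[-3,8]]; eigenvalues λ = 5, 2.
Eigenvectors: (-1,-1) for λ=5, (-2,-1) for λ=2.
From the initial condition, c_1 = -8, c_2 = 3.
u(ln 4) = (-8)(4^5)(-1) + (3)(4^2)(-2) = 8096.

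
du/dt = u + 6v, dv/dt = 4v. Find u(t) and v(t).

Coefficient matrix A = [[1, 6], [0, 4]].
Characteristic polynomial det(A - λI) = λ^2 - 5λ + 4 = 0.
Eigenvalues λ = 1, 4.
For λ=1: (A-λI) row 1 is [0, 6], so an eigenvector is (-1, 0).
For λ=4: (A-λI) row 1 is [-3, 6], so an eigenvector is (-2, -1).
General solution: C_1e^(t)(-1,0) + C_2e^(4t)(-2,-1).

u(t) = -C_1e^(t) - 2C_2e^(4t), v(t) = -C_2e^(4t)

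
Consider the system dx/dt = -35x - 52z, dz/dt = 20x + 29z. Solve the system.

x(t) = 3c_1e^(-3t)sin(4t) - 2c_1e^(-3t)cos(4t) - 2c_2e^(-3t)sin(4t) - 3c_2e^(-3t)cos(4t), z(t) = -2c_1e^(-3t)sin(4t) + c_1e^(-3t)cos(4t) + c_2e^(-3t)sin(4t) + 2c_2e^(-3t)cos(4t)

Coefficient matrix A = [[-35, -52], [20, 29]].
Characteristic polynomial det(A - λI) = λ^2 + 6λ + 25 = 0.
Eigenvalues λ = -3 ± 4i (complex conjugate pair).
For λ=-3+4i: an eigenvector is (-2,1) - i(3,-2) = (-2 - 3i, 1 + 2i).
A real fundamental pair from Re and Im of e^((-3+4i)t)v: X_1 = e^(-3t)(cos(4t)·(-2,1) + sin(4t)·(3,-2)), X_2 = e^(-3t)(sin(4t)·(-2,1) - cos(4t)·(3,-2)).
General solution: c_1X_1 + c_2X_2.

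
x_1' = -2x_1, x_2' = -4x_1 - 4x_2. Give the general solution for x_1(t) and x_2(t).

Coefficient matrix A = [[-2, 0], [-4, -4]].
Characteristic polynomial det(A - λI) = λ^2 + 6λ + 8 = 0.
Eigenvalues λ = -2, -4.
For λ=-2: (A-λI) row 2 is [-4, -2], so an eigenvector is (1, -2).
For λ=-4: (A-λI) row 1 is [2, 0], so an eigenvector is (0, -1).
General solution: C_1e^(-2t)(1,-2) + C_2e^(-4t)(0,-1).

x_1(t) = C_1e^(-2t), x_2(t) = -2C_1e^(-2t) - C_2e^(-4t)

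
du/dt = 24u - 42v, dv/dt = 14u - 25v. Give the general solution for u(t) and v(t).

Coefficient matrix A = [[24, -42], [14, -25]].
Characteristic polynomial det(A - λI) = λ^2 + λ - 12 = 0.
Eigenvalues λ = -4, 3.
For λ=-4: (A-λI) row 1 is [28, -42], so an eigenvector is (3, 2).
For λ=3: (A-λI) row 1 is [21, -42], so an eigenvector is (-2, -1).
General solution: c_1e^(-4t)(3,2) + c_2e^(3t)(-2,-1).

u(t) = 3c_1e^(-4t) - 2c_2e^(3t), v(t) = 2c_1e^(-4t) - c_2e^(3t)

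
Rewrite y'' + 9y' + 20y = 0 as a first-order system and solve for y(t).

y(t) = K_1e^(-4t) + K_2e^(-5t)

Let x_1 = y, x_2 = y'. Then x_1' = x_2 and x_2' = -20x_1 - 9x_2.
A = [[0,1],[-20,-9]]; det(A-λI) = λ^2 + 9λ + 20.
Eigenvalues λ = -4, -5 with eigenvectors (1,-4), (1,-5).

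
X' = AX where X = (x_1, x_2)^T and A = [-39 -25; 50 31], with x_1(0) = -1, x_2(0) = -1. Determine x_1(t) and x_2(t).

Coefficient matrix A = [[-39, -25], [50, 31]].
Characteristic polynomial det(A - λI) = λ^2 + 8λ + 41 = 0.
Eigenvalues λ = -4 ± 5i (complex conjugate pair).
For λ=-4+5i: an eigenvector is (1,-1) - i(-2,3) = (1 + 2i, -1 - 3i).
A real fundamental pair from Re and Im of e^((-4+5i)t)v: X_1 = e^(-4t)(cos(5t)·(1,-1) + sin(5t)·(-2,3)), X_2 = e^(-4t)(sin(5t)·(1,-1) - cos(5t)·(-2,3)).
General solution: K_1X_1 + K_2X_2.
Applying x_1(0)=-1, x_2(0)=-1 gives K_1=-5, K_2=2.

x_1(t) = 12e^(-4t)sin(5t) - e^(-4t)cos(5t), x_2(t) = -17e^(-4t)sin(5t) - e^(-4t)cos(5t)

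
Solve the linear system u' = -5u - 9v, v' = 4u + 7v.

Coefficient matrix A = [[-5, -9], [4, 7]].
Characteristic polynomial det(A - λI) = λ^2 - 2λ + 1 = 0.
Single eigenvalue λ = 1 with algebraic multiplicity 2.
Eigenvector v = (3,-2); generalized eigenvector w with (A-λI)w=v is (-2,1).
General solution: e^(t)[c_1·v + c_2·(t·v + w)].

u(t) = 3c_1e^(t) + 3c_2te^(t) - 2c_2e^(t), v(t) = -2c_1e^(t) - 2c_2te^(t) + c_2e^(t)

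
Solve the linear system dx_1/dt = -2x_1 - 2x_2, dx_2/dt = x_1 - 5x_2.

x_1(t) = -2C_1e^(-3t) + C_2e^(-4t), x_2(t) = -C_1e^(-3t) + C_2e^(-4t)

Coefficient matrix A = [[-2, -2], [1, -5]].
Characteristic polynomial det(A - λI) = λ^2 + 7λ + 12 = 0.
Eigenvalues λ = -3, -4.
For λ=-3: (A-λI) row 1 is [1, -2], so an eigenvector is (-2, -1).
For λ=-4: (A-λI) row 1 is [2, -2], so an eigenvector is (1, 1).
General solution: C_1e^(-3t)(-2,-1) + C_2e^(-4t)(1,1).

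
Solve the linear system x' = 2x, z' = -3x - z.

x(t) = -c_2e^(2t), z(t) = -c_1e^(-t) + c_2e^(2t)

Coefficient matrix A = [[2, 0], [-3, -1]].
Characteristic polynomial det(A - λI) = λ^2 - λ - 2 = 0.
Eigenvalues λ = -1, 2.
For λ=-1: (A-λI) row 1 is [3, 0], so an eigenvector is (0, -1).
For λ=2: (A-λI) row 2 is [-3, -3], so an eigenvector is (-1, 1).
General solution: c_1e^(-t)(0,-1) + c_2e^(2t)(-1,1).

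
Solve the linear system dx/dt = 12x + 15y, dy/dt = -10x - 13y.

x(t) = -3c_1e^(2t) - c_2e^(-3t), y(t) = 2c_1e^(2t) + c_2e^(-3t)

Coefficient matrix A = [[12, 15], [-10, -13]].
Characteristic polynomial det(A - λI) = λ^2 + λ - 6 = 0.
Eigenvalues λ = 2, -3.
For λ=2: (A-λI) row 1 is [10, 15], so an eigenvector is (-3, 2).
For λ=-3: (A-λI) row 1 is [15, 15], so an eigenvector is (-1, 1).
General solution: c_1e^(2t)(-3,2) + c_2e^(-3t)(-1,1).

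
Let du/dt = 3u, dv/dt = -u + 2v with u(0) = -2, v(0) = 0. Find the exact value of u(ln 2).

A = [[3,0],[-1,2]]; eigenvalues λ = 2, 3.
Eigenvectors: (0,-1) for λ=2, (1,-1) for λ=3.
From the initial condition, c_1 = 2, c_2 = -2.
u(ln 2) = (2)(2^2)(0) + (-2)(2^3)(1) = -16.

-16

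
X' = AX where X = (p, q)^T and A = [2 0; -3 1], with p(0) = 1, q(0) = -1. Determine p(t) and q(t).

Coefficient matrix A = [[2, 0], [-3, 1]].
Characteristic polynomial det(A - λI) = λ^2 - 3λ + 2 = 0.
Eigenvalues λ = 1, 2.
For λ=1: (A-λI) row 1 is [1, 0], so an eigenvector is (0, -1).
For λ=2: (A-λI) row 2 is [-3, -1], so an eigenvector is (-1, 3).
General solution: c_1e^(t)(0,-1) + c_2e^(2t)(-1,3).
Applying p(0)=1, q(0)=-1 gives c_1=-2, c_2=-1.

p(t) = e^(2t), q(t) = -3e^(2t) + 2e^(t)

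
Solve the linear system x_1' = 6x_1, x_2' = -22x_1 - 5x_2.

x_1(t) = -K_2e^(6t), x_2(t) = K_1e^(-5t) + 2K_2e^(6t)

Coefficient matrix A = [[6, 0], [-22, -5]].
Characteristic polynomial det(A - λI) = λ^2 - λ - 30 = 0.
Eigenvalues λ = -5, 6.
For λ=-5: (A-λI) row 1 is [11, 0], so an eigenvector is (0, 1).
For λ=6: (A-λI) row 2 is [-22, -11], so an eigenvector is (-1, 2).
General solution: K_1e^(-5t)(0,1) + K_2e^(6t)(-1,2).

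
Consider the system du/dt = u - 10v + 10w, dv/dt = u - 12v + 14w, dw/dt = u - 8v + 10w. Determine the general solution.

u(t) = 2K_1e^(-4t) + K_2e^(t), v(t) = 2K_1e^(-4t) - K_2e^(t) + K_3e^(2t), w(t) = K_1e^(-4t) - K_2e^(t) + K_3e^(2t)

Coefficient matrix A = [[1, -10, 10], [1, -12, 14], [1, -8, 10]].
det(A - λI) = 0 gives eigenvalues λ = -4, 1, 2.
For λ=-4: eigenvector (2,2,1).
For λ=1: eigenvector (1,-1,-1).
For λ=2: eigenvector (0,1,1).
General solution: K_1e^(-4t)(2,2,1) + K_2e^(t)(1,-1,-1) + K_3e^(2t)(0,1,1).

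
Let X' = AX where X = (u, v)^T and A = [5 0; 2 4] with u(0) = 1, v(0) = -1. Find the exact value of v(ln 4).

A = [[5,0],[2,4]]; eigenvalues λ = 5, 4.
Eigenvectors: (-1,-2) for λ=5, (0,1) for λ=4.
From the initial condition, c_1 = -1, c_2 = -3.
v(ln 4) = (-1)(4^5)(-2) + (-3)(4^4)(1) = 1280.

1280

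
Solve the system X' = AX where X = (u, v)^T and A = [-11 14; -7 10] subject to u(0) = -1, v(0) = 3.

u(t) = 7e^(3t) - 8e^(-4t), v(t) = 7e^(3t) - 4e^(-4t)

Coefficient matrix A = [[-11, 14], [-7, 10]].
Characteristic polynomial det(A - λI) = λ^2 + λ - 12 = 0.
Eigenvalues λ = 3, -4.
For λ=3: (A-λI) row 1 is [-14, 14], so an eigenvector is (1, 1).
For λ=-4: (A-λI) row 1 is [-7, 14], so an eigenvector is (-2, -1).
General solution: c_1e^(3t)(1,1) + c_2e^(-4t)(-2,-1).
Applying u(0)=-1, v(0)=3 gives c_1=7, c_2=4.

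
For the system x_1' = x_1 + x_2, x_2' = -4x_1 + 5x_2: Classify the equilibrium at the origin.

unstable improper node

A = [[1,1],[-4,5]]; det(A-λI) = λ^2 - 6λ + 9.
repeated λ = 3 with a single eigenvector.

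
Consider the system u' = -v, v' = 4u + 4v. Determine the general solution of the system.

Coefficient matrix A = [[0, -1], [4, 4]].
Characteristic polynomial det(A - λI) = λ^2 - 4λ + 4 = 0.
Single eigenvalue λ = 2 with algebraic multiplicity 2.
Eigenvector v = (-1,2); generalized eigenvector w with (A-λI)w=v is (1,-1).
General solution: e^(2t)[K_1·v + K_2·(t·v + w)].

u(t) = -K_1e^(2t) - K_2te^(2t) + K_2e^(2t), v(t) = 2K_1e^(2t) + 2K_2te^(2t) - K_2e^(2t)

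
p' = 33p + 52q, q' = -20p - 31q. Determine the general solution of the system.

p(t) = 2c_1e^(t)sin(4t) - 3c_1e^(t)cos(4t) - 3c_2e^(t)sin(4t) - 2c_2e^(t)cos(4t), q(t) = -c_1e^(t)sin(4t) + 2c_1e^(t)cos(4t) + 2c_2e^(t)sin(4t) + c_2e^(t)cos(4t)

Coefficient matrix A = [[33, 52], [-20, -31]].
Characteristic polynomial det(A - λI) = λ^2 - 2λ + 17 = 0.
Eigenvalues λ = 1 ± 4i (complex conjugate pair).
For λ=1+4i: an eigenvector is (-3,2) - i(2,-1) = (-3 - 2i, 2 + i).
A real fundamental pair from Re and Im of e^((1+4i)t)v: X_1 = e^(t)(cos(4t)·(-3,2) + sin(4t)·(2,-1)), X_2 = e^(t)(sin(4t)·(-3,2) - cos(4t)·(2,-1)).
General solution: c_1X_1 + c_2X_2.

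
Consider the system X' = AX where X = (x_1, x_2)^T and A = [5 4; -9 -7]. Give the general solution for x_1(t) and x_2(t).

Coefficient matrix A = [[5, 4], [-9, -7]].
Characteristic polynomial det(A - λI) = λ^2 + 2λ + 1 = 0.
Single eigenvalue λ = -1 with algebraic multiplicity 2.
Eigenvector v = (-2,3); generalized eigenvector w with (A-λI)w=v is (1,-2).
General solution: e^(-t)[K_1·v + K_2·(t·v + w)].

x_1(t) = -2K_1e^(-t) - 2K_2te^(-t) + K_2e^(-t), x_2(t) = 3K_1e^(-t) + 3K_2te^(-t) - 2K_2e^(-t)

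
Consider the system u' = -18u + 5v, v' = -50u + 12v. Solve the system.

Coefficient matrix A = [[-18, 5], [-50, 12]].
Characteristic polynomial det(A - λI) = λ^2 + 6λ + 34 = 0.
Eigenvalues λ = -3 ± 5i (complex conjugate pair).
For λ=-3+5i: an eigenvector is (0,-1) - i(-1,-3) = (0 + i, -1 + 3i).
A real fundamental pair from Re and Im of e^((-3+5i)t)v: X_1 = e^(-3t)(cos(5t)·(0,-1) + sin(5t)·(-1,-3)), X_2 = e^(-3t)(sin(5t)·(0,-1) - cos(5t)·(-1,-3)).
General solution: K_1X_1 + K_2X_2.

u(t) = -K_1e^(-3t)sin(5t) + K_2e^(-3t)cos(5t), v(t) = -3K_1e^(-3t)sin(5t) - K_1e^(-3t)cos(5t) - K_2e^(-3t)sin(5t) + 3K_2e^(-3t)cos(5t)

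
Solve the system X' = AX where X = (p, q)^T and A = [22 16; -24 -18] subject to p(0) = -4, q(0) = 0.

p(t) = -12e^(6t) + 8e^(-2t), q(t) = 12e^(6t) - 12e^(-2t)

Coefficient matrix A = [[22, 16], [-24, -18]].
Characteristic polynomial det(A - λI) = λ^2 - 4λ - 12 = 0.
Eigenvalues λ = 6, -2.
For λ=6: (A-λI) row 1 is [16, 16], so an eigenvector is (1, -1).
For λ=-2: (A-λI) row 1 is [24, 16], so an eigenvector is (-2, 3).
General solution: K_1e^(6t)(1,-1) + K_2e^(-2t)(-2,3).
Applying p(0)=-4, q(0)=0 gives K_1=-12, K_2=-4.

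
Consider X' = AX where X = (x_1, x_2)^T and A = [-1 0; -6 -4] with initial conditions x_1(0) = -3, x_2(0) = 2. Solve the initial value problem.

x_1(t) = -3e^(-t), x_2(t) = 6e^(-t) - 4e^(-4t)

Coefficient matrix A = [[-1, 0], [-6, -4]].
Characteristic polynomial det(A - λI) = λ^2 + 5λ + 4 = 0.
Eigenvalues λ = -1, -4.
For λ=-1: (A-λI) row 2 is [-6, -3], so an eigenvector is (-1, 2).
For λ=-4: (A-λI) row 1 is [3, 0], so an eigenvector is (0, -1).
General solution: C_1e^(-t)(-1,2) + C_2e^(-4t)(0,-1).
Applying x_1(0)=-3, x_2(0)=2 gives C_1=3, C_2=4.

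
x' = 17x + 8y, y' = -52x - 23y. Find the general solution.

Coefficient matrix A = [[17, 8], [-52, -23]].
Characteristic polynomial det(A - λI) = λ^2 + 6λ + 25 = 0.
Eigenvalues λ = -3 ± 4i (complex conjugate pair).
For λ=-3+4i: an eigenvector is (1,-2) - i(1,-3) = (1 - i, -2 + 3i).
A real fundamental pair from Re and Im of e^((-3+4i)t)v: X_1 = e^(-3t)(cos(4t)·(1,-2) + sin(4t)·(1,-3)), X_2 = e^(-3t)(sin(4t)·(1,-2) - cos(4t)·(1,-3)).
General solution: c_1X_1 + c_2X_2.

x(t) = c_1e^(-3t)sin(4t) + c_1e^(-3t)cos(4t) + c_2e^(-3t)sin(4t) - c_2e^(-3t)cos(4t), y(t) = -3c_1e^(-3t)sin(4t) - 2c_1e^(-3t)cos(4t) - 2c_2e^(-3t)sin(4t) + 3c_2e^(-3t)cos(4t)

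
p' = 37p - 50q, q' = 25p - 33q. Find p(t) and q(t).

Coefficient matrix A = [[37, -50], [25, -33]].
Characteristic polynomial det(A - λI) = λ^2 - 4λ + 29 = 0.
Eigenvalues λ = 2 ± 5i (complex conjugate pair).
For λ=2+5i: an eigenvector is (-3,-2) - i(-1,-1) = (-3 + i, -2 + i).
A real fundamental pair from Re and Im of e^((2+5i)t)v: X_1 = e^(2t)(cos(5t)·(-3,-2) + sin(5t)·(-1,-1)), X_2 = e^(2t)(sin(5t)·(-3,-2) - cos(5t)·(-1,-1)).
General solution: C_1X_1 + C_2X_2.

p(t) = -C_1e^(2t)sin(5t) - 3C_1e^(2t)cos(5t) - 3C_2e^(2t)sin(5t) + C_2e^(2t)cos(5t), q(t) = -C_1e^(2t)sin(5t) - 2C_1e^(2t)cos(5t) - 2C_2e^(2t)sin(5t) + C_2e^(2t)cos(5t)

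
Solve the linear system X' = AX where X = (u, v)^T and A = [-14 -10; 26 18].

u(t) = 2K_1e^(2t)sin(2t) + K_1e^(2t)cos(2t) + K_2e^(2t)sin(2t) - 2K_2e^(2t)cos(2t), v(t) = -3K_1e^(2t)sin(2t) - 2K_1e^(2t)cos(2t) - 2K_2e^(2t)sin(2t) + 3K_2e^(2t)cos(2t)

Coefficient matrix A = [[-14, -10], [26, 18]].
Characteristic polynomial det(A - λI) = λ^2 - 4λ + 8 = 0.
Eigenvalues λ = 2 ± 2i (complex conjugate pair).
For λ=2+2i: an eigenvector is (1,-2) - i(2,-3) = (1 - 2i, -2 + 3i).
A real fundamental pair from Re and Im of e^((2+2i)t)v: X_1 = e^(2t)(cos(2t)·(1,-2) + sin(2t)·(2,-3)), X_2 = e^(2t)(sin(2t)·(1,-2) - cos(2t)·(2,-3)).
General solution: K_1X_1 + K_2X_2.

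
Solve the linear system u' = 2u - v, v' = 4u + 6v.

u(t) = -K_1e^(4t) - K_2te^(4t) - K_2e^(4t), v(t) = 2K_1e^(4t) + 2K_2te^(4t) + 3K_2e^(4t)

Coefficient matrix A = [[2, -1], [4, 6]].
Characteristic polynomial det(A - λI) = λ^2 - 8λ + 16 = 0.
Single eigenvalue λ = 4 with algebraic multiplicity 2.
Eigenvector v = (-1,2); generalized eigenvector w with (A-λI)w=v is (-1,3).
General solution: e^(4t)[K_1·v + K_2·(t·v + w)].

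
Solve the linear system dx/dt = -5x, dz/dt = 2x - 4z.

Coefficient matrix A = [[-5, 0], [2, -4]].
Characteristic polynomial det(A - λI) = λ^2 + 9λ + 20 = 0.
Eigenvalues λ = -4, -5.
For λ=-4: (A-λI) row 1 is [-1, 0], so an eigenvector is (0, 1).
For λ=-5: (A-λI) row 2 is [2, 1], so an eigenvector is (1, -2).
General solution: K_1e^(-4t)(0,1) + K_2e^(-5t)(1,-2).

x(t) = K_2e^(-5t), z(t) = K_1e^(-4t) - 2K_2e^(-5t)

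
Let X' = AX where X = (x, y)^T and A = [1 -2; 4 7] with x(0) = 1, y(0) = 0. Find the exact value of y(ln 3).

A = [[1,-2],[4,7]]; eigenvalues λ = 5, 3.
Eigenvectors: (1,-2) for λ=5, (-1,1) for λ=3.
From the initial condition, c_1 = -1, c_2 = -2.
y(ln 3) = (-1)(3^5)(-2) + (-2)(3^3)(1) = 432.

432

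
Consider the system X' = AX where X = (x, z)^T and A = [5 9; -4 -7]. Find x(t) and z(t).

Coefficient matrix A = [[5, 9], [-4, -7]].
Characteristic polynomial det(A - λI) = λ^2 + 2λ + 1 = 0.
Single eigenvalue λ = -1 with algebraic multiplicity 2.
Eigenvector v = (3,-2); generalized eigenvector w with (A-λI)w=v is (2,-1).
General solution: e^(-t)[c_1·v + c_2·(t·v + w)].

x(t) = 3c_1e^(-t) + 3c_2te^(-t) + 2c_2e^(-t), z(t) = -2c_1e^(-t) - 2c_2te^(-t) - c_2e^(-t)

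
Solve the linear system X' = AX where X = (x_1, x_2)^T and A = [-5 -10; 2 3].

x_1(t) = 2C_1e^(-t)sin(2t) - C_1e^(-t)cos(2t) - C_2e^(-t)sin(2t) - 2C_2e^(-t)cos(2t), x_2(t) = -C_1e^(-t)sin(2t) + C_2e^(-t)cos(2t)

Coefficient matrix A = [[-5, -10], [2, 3]].
Characteristic polynomial det(A - λI) = λ^2 + 2λ + 5 = 0.
Eigenvalues λ = -1 ± 2i (complex conjugate pair).
For λ=-1+2i: an eigenvector is (-1,0) - i(2,-1) = (-1 - 2i, 0 + i).
A real fundamental pair from Re and Im of e^((-1+2i)t)v: X_1 = e^(-t)(cos(2t)·(-1,0) + sin(2t)·(2,-1)), X_2 = e^(-t)(sin(2t)·(-1,0) - cos(2t)·(2,-1)).
General solution: C_1X_1 + C_2X_2.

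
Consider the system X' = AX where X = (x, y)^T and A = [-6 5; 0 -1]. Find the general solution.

x(t) = -C_1e^(-6t) + C_2e^(-t), y(t) = C_2e^(-t)

Coefficient matrix A = [[-6, 5], [0, -1]].
Characteristic polynomial det(A - λI) = λ^2 + 7λ + 6 = 0.
Eigenvalues λ = -6, -1.
For λ=-6: (A-λI) row 1 is [0, 5], so an eigenvector is (-1, 0).
For λ=-1: (A-λI) row 1 is [-5, 5], so an eigenvector is (1, 1).
General solution: C_1e^(-6t)(-1,0) + C_2e^(-t)(1,1).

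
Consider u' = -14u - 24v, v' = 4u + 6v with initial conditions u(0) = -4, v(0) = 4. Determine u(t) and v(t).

Coefficient matrix A = [[-14, -24], [4, 6]].
Characteristic polynomial det(A - λI) = λ^2 + 8λ + 12 = 0.
Eigenvalues λ = -6, -2.
For λ=-6: (A-λI) row 1 is [-8, -24], so an eigenvector is (3, -1).
For λ=-2: (A-λI) row 1 is [-12, -24], so an eigenvector is (2, -1).
General solution: c_1e^(-6t)(3,-1) + c_2e^(-2t)(2,-1).
Applying u(0)=-4, v(0)=4 gives c_1=4, c_2=-8.

u(t) = -16e^(-2t) + 12e^(-6t), v(t) = 8e^(-2t) - 4e^(-6t)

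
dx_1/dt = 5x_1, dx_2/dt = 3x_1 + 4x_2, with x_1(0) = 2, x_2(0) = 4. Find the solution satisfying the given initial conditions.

Coefficient matrix A = [[5, 0], [3, 4]].
Characteristic polynomial det(A - λI) = λ^2 - 9λ + 20 = 0.
Eigenvalues λ = 4, 5.
For λ=4: (A-λI) row 1 is [1, 0], so an eigenvector is (0, -1).
For λ=5: (A-λI) row 2 is [3, -1], so an eigenvector is (1, 3).
General solution: c_1e^(4t)(0,-1) + c_2e^(5t)(1,3).
Applying x_1(0)=2, x_2(0)=4 gives c_1=2, c_2=2.

x_1(t) = 2e^(5t), x_2(t) = 6e^(5t) - 2e^(4t)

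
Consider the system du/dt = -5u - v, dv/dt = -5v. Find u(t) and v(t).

Coefficient matrix A = [[-5, -1], [0, -5]].
Characteristic polynomial det(A - λI) = λ^2 + 10λ + 25 = 0.
Single eigenvalue λ = -5 with algebraic multiplicity 2.
Eigenvector v = (1,0); generalized eigenvector w with (A-λI)w=v is (3,-1).
General solution: e^(-5t)[C_1·v + C_2·(t·v + w)].

u(t) = C_1e^(-5t) + C_2te^(-5t) + 3C_2e^(-5t), v(t) = -C_2e^(-5t)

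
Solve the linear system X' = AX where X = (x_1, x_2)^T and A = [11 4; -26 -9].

Coefficient matrix A = [[11, 4], [-26, -9]].
Characteristic polynomial det(A - λI) = λ^2 - 2λ + 5 = 0.
Eigenvalues λ = 1 ± 2i (complex conjugate pair).
For λ=1+2i: an eigenvector is (1,-3) - i(-1,2) = (1 + i, -3 - 2i).
A real fundamental pair from Re and Im of e^((1+2i)t)v: X_1 = e^(t)(cos(2t)·(1,-3) + sin(2t)·(-1,2)), X_2 = e^(t)(sin(2t)·(1,-3) - cos(2t)·(-1,2)).
General solution: c_1X_1 + c_2X_2.

x_1(t) = -c_1e^(t)sin(2t) + c_1e^(t)cos(2t) + c_2e^(t)sin(2t) + c_2e^(t)cos(2t), x_2(t) = 2c_1e^(t)sin(2t) - 3c_1e^(t)cos(2t) - 3c_2e^(t)sin(2t) - 2c_2e^(t)cos(2t)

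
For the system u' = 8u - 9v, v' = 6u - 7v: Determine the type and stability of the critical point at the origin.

saddle

A = [[8,-9],[6,-7]]; det(A-λI) = λ^2 - λ - 2.
λ = 2, -1: opposite signs.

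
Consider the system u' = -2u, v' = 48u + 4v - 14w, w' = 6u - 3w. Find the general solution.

u(t) = K_1e^(-2t), v(t) = 6K_1e^(-2t) + K_2e^(4t) + 2K_3e^(-3t), w(t) = 6K_1e^(-2t) + K_3e^(-3t)

Coefficient matrix A = [[-2, 0, 0], [48, 4, -14], [6, 0, -3]].
det(A - λI) = 0 gives eigenvalues λ = -2, 4, -3.
For λ=-2: eigenvector (1,6,6).
For λ=4: eigenvector (0,1,0).
For λ=-3: eigenvector (0,2,1).
General solution: K_1e^(-2t)(1,6,6) + K_2e^(4t)(0,1,0) + K_3e^(-3t)(0,2,1).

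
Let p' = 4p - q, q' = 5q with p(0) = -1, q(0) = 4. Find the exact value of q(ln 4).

A = [[4,-1],[0,5]]; eigenvalues λ = 4, 5.
Eigenvectors: (-1,0) for λ=4, (1,-1) for λ=5.
From the initial condition, c_1 = -3, c_2 = -4.
q(ln 4) = (-3)(4^4)(0) + (-4)(4^5)(-1) = 4096.

4096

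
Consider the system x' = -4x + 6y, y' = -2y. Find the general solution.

Coefficient matrix A = [[-4, 6], [0, -2]].
Characteristic polynomial det(A - λI) = λ^2 + 6λ + 8 = 0.
Eigenvalues λ = -4, -2.
For λ=-4: (A-λI) row 1 is [0, 6], so an eigenvector is (1, 0).
For λ=-2: (A-λI) row 1 is [-2, 6], so an eigenvector is (-3, -1).
General solution: c_1e^(-4t)(1,0) + c_2e^(-2t)(-3,-1).

x(t) = c_1e^(-4t) - 3c_2e^(-2t), y(t) = -c_2e^(-2t)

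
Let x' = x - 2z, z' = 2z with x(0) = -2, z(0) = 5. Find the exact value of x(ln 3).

-66

A = [[1,-2],[0,2]]; eigenvalues λ = 2, 1.
Eigenvectors: (-2,1) for λ=2, (-1,0) for λ=1.
From the initial condition, c_1 = 5, c_2 = -8.
x(ln 3) = (5)(3^2)(-2) + (-8)(3^1)(-1) = -66.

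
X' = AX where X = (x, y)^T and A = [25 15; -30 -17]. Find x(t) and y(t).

Coefficient matrix A = [[25, 15], [-30, -17]].
Characteristic polynomial det(A - λI) = λ^2 - 8λ + 25 = 0.
Eigenvalues λ = 4 ± 3i (complex conjugate pair).
For λ=4+3i: an eigenvector is (2,-3) - i(-1,1) = (2 + i, -3 - i).
A real fundamental pair from Re and Im of e^((4+3i)t)v: X_1 = e^(4t)(cos(3t)·(2,-3) + sin(3t)·(-1,1)), X_2 = e^(4t)(sin(3t)·(2,-3) - cos(3t)·(-1,1)).
General solution: c_1X_1 + c_2X_2.

x(t) = -c_1e^(4t)sin(3t) + 2c_1e^(4t)cos(3t) + 2c_2e^(4t)sin(3t) + c_2e^(4t)cos(3t), y(t) = c_1e^(4t)sin(3t) - 3c_1e^(4t)cos(3t) - 3c_2e^(4t)sin(3t) - c_2e^(4t)cos(3t)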